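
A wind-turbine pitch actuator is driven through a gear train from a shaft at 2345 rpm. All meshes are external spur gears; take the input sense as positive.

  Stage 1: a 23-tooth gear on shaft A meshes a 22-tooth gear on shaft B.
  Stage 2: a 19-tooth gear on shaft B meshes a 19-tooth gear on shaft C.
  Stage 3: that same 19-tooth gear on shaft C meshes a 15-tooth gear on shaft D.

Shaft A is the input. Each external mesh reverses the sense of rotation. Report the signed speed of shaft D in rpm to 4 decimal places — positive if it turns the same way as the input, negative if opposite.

Stage 1 [23T→22T]: ω = 2345.0000×23/22 = 2451.5909 rpm, dir flips to −; running = −2451.5909
Stage 2 [19T→19T]: ω = 2451.5909×19/19 = 2451.5909 rpm, dir flips to +; running = +2451.5909
Stage 3 [19T→15T]: ω = 2451.5909×19/15 = 3105.3485 rpm, dir flips to −; running = −3105.3485

-3105.3485 rpm (opposite to input, |ω| = 3105.3485 rpm)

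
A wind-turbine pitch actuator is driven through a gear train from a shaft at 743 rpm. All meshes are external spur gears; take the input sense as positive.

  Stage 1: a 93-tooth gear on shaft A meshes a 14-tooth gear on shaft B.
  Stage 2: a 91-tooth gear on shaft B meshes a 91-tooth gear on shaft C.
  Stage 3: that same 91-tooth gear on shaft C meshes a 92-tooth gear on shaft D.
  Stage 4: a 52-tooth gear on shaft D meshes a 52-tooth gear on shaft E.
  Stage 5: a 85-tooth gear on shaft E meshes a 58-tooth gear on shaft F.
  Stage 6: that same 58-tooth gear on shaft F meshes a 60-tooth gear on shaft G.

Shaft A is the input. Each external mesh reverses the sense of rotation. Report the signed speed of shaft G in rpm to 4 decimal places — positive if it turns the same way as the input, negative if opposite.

Stage 1 [93T→14T]: ω = 743.0000×93/14 = 4935.6429 rpm, dir flips to −; running = −4935.6429
Stage 2 [91T→91T]: ω = 4935.6429×91/91 = 4935.6429 rpm, dir flips to +; running = +4935.6429
Stage 3 [91T→92T]: ω = 4935.6429×91/92 = 4881.9946 rpm, dir flips to −; running = −4881.9946
Stage 4 [52T→52T]: ω = 4881.9946×52/52 = 4881.9946 rpm, dir flips to +; running = +4881.9946
Stage 5 [85T→58T]: ω = 4881.9946×85/58 = 7154.6472 rpm, dir flips to −; running = −7154.6472
Stage 6 [58T→60T]: ω = 7154.6472×58/60 = 6916.1590 rpm, dir flips to +; running = +6916.1590

+6916.1590 rpm (same as input, |ω| = 6916.1590 rpm)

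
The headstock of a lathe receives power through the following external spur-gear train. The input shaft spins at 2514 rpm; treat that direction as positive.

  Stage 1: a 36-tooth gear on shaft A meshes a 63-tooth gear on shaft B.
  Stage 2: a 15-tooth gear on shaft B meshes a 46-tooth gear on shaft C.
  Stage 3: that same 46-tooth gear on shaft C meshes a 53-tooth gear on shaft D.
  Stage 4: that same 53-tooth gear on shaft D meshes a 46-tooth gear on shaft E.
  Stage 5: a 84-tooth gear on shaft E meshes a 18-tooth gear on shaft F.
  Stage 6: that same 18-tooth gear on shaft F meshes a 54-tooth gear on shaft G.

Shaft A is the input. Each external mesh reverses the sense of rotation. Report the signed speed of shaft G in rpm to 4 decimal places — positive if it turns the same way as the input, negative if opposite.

Stage 1 [36T→63T]: ω = 2514.0000×36/63 = 1436.5714 rpm, dir flips to −; running = −1436.5714
Stage 2 [15T→46T]: ω = 1436.5714×15/46 = 468.4472 rpm, dir flips to +; running = +468.4472
Stage 3 [46T→53T]: ω = 468.4472×46/53 = 406.5768 rpm, dir flips to −; running = −406.5768
Stage 4 [53T→46T]: ω = 406.5768×53/46 = 468.4472 rpm, dir flips to +; running = +468.4472
Stage 5 [84T→18T]: ω = 468.4472×84/18 = 2186.0870 rpm, dir flips to −; running = −2186.0870
Stage 6 [18T→54T]: ω = 2186.0870×18/54 = 728.6957 rpm, dir flips to +; running = +728.6957

+728.6957 rpm (same as input, |ω| = 728.6957 rpm)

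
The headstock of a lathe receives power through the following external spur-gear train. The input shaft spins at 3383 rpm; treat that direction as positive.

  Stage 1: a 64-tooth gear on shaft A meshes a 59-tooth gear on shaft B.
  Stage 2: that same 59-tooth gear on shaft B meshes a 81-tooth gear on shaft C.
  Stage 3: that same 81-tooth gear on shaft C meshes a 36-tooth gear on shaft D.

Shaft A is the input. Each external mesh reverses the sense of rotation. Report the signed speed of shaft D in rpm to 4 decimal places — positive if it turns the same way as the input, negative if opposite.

-6014.2222 rpm (opposite to input, |ω| = 6014.2222 rpm)

Stage 1 [64T→59T]: ω = 3383.0000×64/59 = 3669.6949 rpm, dir flips to −; running = −3669.6949
Stage 2 [59T→81T]: ω = 3669.6949×59/81 = 2672.9877 rpm, dir flips to +; running = +2672.9877
Stage 3 [81T→36T]: ω = 2672.9877×81/36 = 6014.2222 rpm, dir flips to −; running = −6014.2222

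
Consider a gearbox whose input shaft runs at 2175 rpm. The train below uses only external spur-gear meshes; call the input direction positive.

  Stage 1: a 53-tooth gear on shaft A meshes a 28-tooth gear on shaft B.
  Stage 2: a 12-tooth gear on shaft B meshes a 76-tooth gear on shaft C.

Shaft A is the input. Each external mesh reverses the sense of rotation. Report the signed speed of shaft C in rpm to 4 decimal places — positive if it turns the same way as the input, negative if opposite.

Stage 1 [53T→28T]: ω = 2175.0000×53/28 = 4116.9643 rpm, dir flips to −; running = −4116.9643
Stage 2 [12T→76T]: ω = 4116.9643×12/76 = 650.0470 rpm, dir flips to +; running = +650.0470

+650.0470 rpm (same as input, |ω| = 650.0470 rpm)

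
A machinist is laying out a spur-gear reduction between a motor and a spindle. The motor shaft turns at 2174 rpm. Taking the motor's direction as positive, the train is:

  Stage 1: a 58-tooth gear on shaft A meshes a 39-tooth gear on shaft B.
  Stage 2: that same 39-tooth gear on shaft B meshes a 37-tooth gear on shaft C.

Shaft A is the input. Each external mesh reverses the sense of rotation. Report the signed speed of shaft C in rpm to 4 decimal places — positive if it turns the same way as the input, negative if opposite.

Stage 1 [58T→39T]: ω = 2174.0000×58/39 = 3233.1282 rpm, dir flips to −; running = −3233.1282
Stage 2 [39T→37T]: ω = 3233.1282×39/37 = 3407.8919 rpm, dir flips to +; running = +3407.8919

+3407.8919 rpm (same as input, |ω| = 3407.8919 rpm)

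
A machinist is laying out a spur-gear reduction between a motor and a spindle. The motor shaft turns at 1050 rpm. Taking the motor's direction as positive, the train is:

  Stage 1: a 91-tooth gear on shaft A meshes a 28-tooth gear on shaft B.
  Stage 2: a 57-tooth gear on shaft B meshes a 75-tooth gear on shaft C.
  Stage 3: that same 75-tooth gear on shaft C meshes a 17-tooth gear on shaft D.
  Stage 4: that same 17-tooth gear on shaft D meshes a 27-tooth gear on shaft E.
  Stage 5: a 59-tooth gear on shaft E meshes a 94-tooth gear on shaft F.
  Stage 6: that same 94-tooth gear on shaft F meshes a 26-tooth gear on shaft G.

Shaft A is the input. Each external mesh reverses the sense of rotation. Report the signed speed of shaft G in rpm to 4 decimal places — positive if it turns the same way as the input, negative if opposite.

+16347.9167 rpm (same as input, |ω| = 16347.9167 rpm)

Stage 1 [91T→28T]: ω = 1050.0000×91/28 = 3412.5000 rpm, dir flips to −; running = −3412.5000
Stage 2 [57T→75T]: ω = 3412.5000×57/75 = 2593.5000 rpm, dir flips to +; running = +2593.5000
Stage 3 [75T→17T]: ω = 2593.5000×75/17 = 11441.9118 rpm, dir flips to −; running = −11441.9118
Stage 4 [17T→27T]: ω = 11441.9118×17/27 = 7204.1667 rpm, dir flips to +; running = +7204.1667
Stage 5 [59T→94T]: ω = 7204.1667×59/94 = 4521.7642 rpm, dir flips to −; running = −4521.7642
Stage 6 [94T→26T]: ω = 4521.7642×94/26 = 16347.9167 rpm, dir flips to +; running = +16347.9167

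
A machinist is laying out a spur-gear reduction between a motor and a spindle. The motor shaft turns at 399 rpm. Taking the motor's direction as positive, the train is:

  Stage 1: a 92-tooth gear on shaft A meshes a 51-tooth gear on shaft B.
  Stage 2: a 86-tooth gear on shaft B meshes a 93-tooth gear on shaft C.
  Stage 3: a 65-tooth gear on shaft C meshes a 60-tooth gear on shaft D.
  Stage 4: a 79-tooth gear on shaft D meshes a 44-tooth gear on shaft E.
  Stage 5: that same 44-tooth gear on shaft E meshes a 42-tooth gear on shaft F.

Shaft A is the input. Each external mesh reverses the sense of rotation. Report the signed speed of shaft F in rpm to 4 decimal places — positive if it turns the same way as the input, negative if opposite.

Stage 1 [92T→51T]: ω = 399.0000×92/51 = 719.7647 rpm, dir flips to −; running = −719.7647
Stage 2 [86T→93T]: ω = 719.7647×86/93 = 665.5889 rpm, dir flips to +; running = +665.5889
Stage 3 [65T→60T]: ω = 665.5889×65/60 = 721.0546 rpm, dir flips to −; running = −721.0546
Stage 4 [79T→44T]: ω = 721.0546×79/44 = 1294.6208 rpm, dir flips to +; running = +1294.6208
Stage 5 [44T→42T]: ω = 1294.6208×44/42 = 1356.2694 rpm, dir flips to −; running = −1356.2694

-1356.2694 rpm (opposite to input, |ω| = 1356.2694 rpm)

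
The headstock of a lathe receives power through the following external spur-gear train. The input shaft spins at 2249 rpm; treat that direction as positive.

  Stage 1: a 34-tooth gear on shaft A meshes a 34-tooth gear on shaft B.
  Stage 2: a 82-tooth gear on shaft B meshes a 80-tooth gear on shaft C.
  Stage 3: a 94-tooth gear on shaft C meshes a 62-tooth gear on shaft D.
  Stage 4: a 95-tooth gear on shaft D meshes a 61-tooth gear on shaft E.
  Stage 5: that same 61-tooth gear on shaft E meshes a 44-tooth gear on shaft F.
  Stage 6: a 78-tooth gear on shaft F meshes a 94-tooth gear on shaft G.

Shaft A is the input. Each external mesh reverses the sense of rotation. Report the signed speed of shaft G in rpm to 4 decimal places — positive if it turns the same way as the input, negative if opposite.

+6261.6266 rpm (same as input, |ω| = 6261.6266 rpm)

Stage 1 [34T→34T]: ω = 2249.0000×34/34 = 2249.0000 rpm, dir flips to −; running = −2249.0000
Stage 2 [82T→80T]: ω = 2249.0000×82/80 = 2305.2250 rpm, dir flips to +; running = +2305.2250
Stage 3 [94T→62T]: ω = 2305.2250×94/62 = 3495.0185 rpm, dir flips to −; running = −3495.0185
Stage 4 [95T→61T]: ω = 3495.0185×95/61 = 5443.0617 rpm, dir flips to +; running = +5443.0617
Stage 5 [61T→44T]: ω = 5443.0617×61/44 = 7546.0628 rpm, dir flips to −; running = −7546.0628
Stage 6 [78T→94T]: ω = 7546.0628×78/94 = 6261.6266 rpm, dir flips to +; running = +6261.6266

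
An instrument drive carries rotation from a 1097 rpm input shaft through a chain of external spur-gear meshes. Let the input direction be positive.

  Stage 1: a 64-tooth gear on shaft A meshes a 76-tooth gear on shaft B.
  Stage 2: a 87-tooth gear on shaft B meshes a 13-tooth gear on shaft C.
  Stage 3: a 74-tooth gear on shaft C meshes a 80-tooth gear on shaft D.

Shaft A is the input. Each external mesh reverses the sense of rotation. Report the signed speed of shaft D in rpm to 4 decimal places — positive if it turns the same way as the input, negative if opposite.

-5718.6121 rpm (opposite to input, |ω| = 5718.6121 rpm)

Stage 1 [64T→76T]: ω = 1097.0000×64/76 = 923.7895 rpm, dir flips to −; running = −923.7895
Stage 2 [87T→13T]: ω = 923.7895×87/13 = 6182.2834 rpm, dir flips to +; running = +6182.2834
Stage 3 [74T→80T]: ω = 6182.2834×74/80 = 5718.6121 rpm, dir flips to −; running = −5718.6121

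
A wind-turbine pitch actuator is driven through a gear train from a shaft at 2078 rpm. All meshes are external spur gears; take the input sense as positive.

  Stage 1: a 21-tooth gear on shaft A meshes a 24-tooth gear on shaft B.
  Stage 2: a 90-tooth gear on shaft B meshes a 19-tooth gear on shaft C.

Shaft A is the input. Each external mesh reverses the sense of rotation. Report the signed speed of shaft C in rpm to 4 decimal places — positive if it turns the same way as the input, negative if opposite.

+8612.7632 rpm (same as input, |ω| = 8612.7632 rpm)

Stage 1 [21T→24T]: ω = 2078.0000×21/24 = 1818.2500 rpm, dir flips to −; running = −1818.2500
Stage 2 [90T→19T]: ω = 1818.2500×90/19 = 8612.7632 rpm, dir flips to +; running = +8612.7632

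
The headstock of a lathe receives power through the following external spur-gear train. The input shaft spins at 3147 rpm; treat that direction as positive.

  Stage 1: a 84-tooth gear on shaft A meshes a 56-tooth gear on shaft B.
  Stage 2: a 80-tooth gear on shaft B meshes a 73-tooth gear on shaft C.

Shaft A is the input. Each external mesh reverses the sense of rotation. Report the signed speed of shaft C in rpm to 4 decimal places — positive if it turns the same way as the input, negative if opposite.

+5173.1507 rpm (same as input, |ω| = 5173.1507 rpm)

Stage 1 [84T→56T]: ω = 3147.0000×84/56 = 4720.5000 rpm, dir flips to −; running = −4720.5000
Stage 2 [80T→73T]: ω = 4720.5000×80/73 = 5173.1507 rpm, dir flips to +; running = +5173.1507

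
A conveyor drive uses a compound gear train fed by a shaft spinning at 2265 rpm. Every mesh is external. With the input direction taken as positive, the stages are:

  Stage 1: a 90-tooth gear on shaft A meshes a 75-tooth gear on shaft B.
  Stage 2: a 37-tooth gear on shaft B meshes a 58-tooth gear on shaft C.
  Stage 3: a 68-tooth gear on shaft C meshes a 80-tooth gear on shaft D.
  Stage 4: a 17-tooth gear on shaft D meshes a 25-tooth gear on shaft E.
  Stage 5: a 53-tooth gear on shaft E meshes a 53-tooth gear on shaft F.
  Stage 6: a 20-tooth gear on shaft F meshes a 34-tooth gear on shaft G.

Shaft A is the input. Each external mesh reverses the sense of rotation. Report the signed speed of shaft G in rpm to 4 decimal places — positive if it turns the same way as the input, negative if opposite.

+589.5248 rpm (same as input, |ω| = 589.5248 rpm)

Stage 1 [90T→75T]: ω = 2265.0000×90/75 = 2718.0000 rpm, dir flips to −; running = −2718.0000
Stage 2 [37T→58T]: ω = 2718.0000×37/58 = 1733.8966 rpm, dir flips to +; running = +1733.8966
Stage 3 [68T→80T]: ω = 1733.8966×68/80 = 1473.8121 rpm, dir flips to −; running = −1473.8121
Stage 4 [17T→25T]: ω = 1473.8121×17/25 = 1002.1922 rpm, dir flips to +; running = +1002.1922
Stage 5 [53T→53T]: ω = 1002.1922×53/53 = 1002.1922 rpm, dir flips to −; running = −1002.1922
Stage 6 [20T→34T]: ω = 1002.1922×20/34 = 589.5248 rpm, dir flips to +; running = +589.5248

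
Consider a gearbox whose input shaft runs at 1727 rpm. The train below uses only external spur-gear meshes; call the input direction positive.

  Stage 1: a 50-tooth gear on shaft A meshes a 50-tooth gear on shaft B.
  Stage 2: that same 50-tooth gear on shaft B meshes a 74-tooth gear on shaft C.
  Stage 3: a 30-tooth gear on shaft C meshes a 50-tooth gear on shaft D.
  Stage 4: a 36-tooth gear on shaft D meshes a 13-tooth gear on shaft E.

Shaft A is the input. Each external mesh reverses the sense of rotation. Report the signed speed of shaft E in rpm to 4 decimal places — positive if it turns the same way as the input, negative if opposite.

+1938.8358 rpm (same as input, |ω| = 1938.8358 rpm)

Stage 1 [50T→50T]: ω = 1727.0000×50/50 = 1727.0000 rpm, dir flips to −; running = −1727.0000
Stage 2 [50T→74T]: ω = 1727.0000×50/74 = 1166.8919 rpm, dir flips to +; running = +1166.8919
Stage 3 [30T→50T]: ω = 1166.8919×30/50 = 700.1351 rpm, dir flips to −; running = −700.1351
Stage 4 [36T→13T]: ω = 700.1351×36/13 = 1938.8358 rpm, dir flips to +; running = +1938.8358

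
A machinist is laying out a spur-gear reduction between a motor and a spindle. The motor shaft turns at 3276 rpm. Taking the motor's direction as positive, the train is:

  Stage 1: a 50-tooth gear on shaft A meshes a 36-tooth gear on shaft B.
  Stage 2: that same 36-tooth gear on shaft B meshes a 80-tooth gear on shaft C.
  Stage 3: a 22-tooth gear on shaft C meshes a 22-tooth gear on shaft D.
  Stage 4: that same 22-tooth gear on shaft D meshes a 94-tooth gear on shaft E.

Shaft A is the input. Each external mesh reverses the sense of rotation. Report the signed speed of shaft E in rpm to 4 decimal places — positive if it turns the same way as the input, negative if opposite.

+479.2021 rpm (same as input, |ω| = 479.2021 rpm)

Stage 1 [50T→36T]: ω = 3276.0000×50/36 = 4550.0000 rpm, dir flips to −; running = −4550.0000
Stage 2 [36T→80T]: ω = 4550.0000×36/80 = 2047.5000 rpm, dir flips to +; running = +2047.5000
Stage 3 [22T→22T]: ω = 2047.5000×22/22 = 2047.5000 rpm, dir flips to −; running = −2047.5000
Stage 4 [22T→94T]: ω = 2047.5000×22/94 = 479.2021 rpm, dir flips to +; running = +479.2021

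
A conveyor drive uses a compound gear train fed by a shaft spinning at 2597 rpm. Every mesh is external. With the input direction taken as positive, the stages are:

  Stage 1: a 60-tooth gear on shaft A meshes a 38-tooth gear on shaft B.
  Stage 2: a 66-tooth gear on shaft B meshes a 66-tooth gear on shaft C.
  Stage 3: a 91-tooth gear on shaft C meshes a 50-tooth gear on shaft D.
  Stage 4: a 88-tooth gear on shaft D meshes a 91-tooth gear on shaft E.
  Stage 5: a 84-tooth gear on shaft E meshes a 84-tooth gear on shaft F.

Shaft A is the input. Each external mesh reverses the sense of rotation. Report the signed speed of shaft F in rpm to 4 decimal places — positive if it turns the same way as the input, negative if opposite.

-7216.9263 rpm (opposite to input, |ω| = 7216.9263 rpm)

Stage 1 [60T→38T]: ω = 2597.0000×60/38 = 4100.5263 rpm, dir flips to −; running = −4100.5263
Stage 2 [66T→66T]: ω = 4100.5263×66/66 = 4100.5263 rpm, dir flips to +; running = +4100.5263
Stage 3 [91T→50T]: ω = 4100.5263×91/50 = 7462.9579 rpm, dir flips to −; running = −7462.9579
Stage 4 [88T→91T]: ω = 7462.9579×88/91 = 7216.9263 rpm, dir flips to +; running = +7216.9263
Stage 5 [84T→84T]: ω = 7216.9263×84/84 = 7216.9263 rpm, dir flips to −; running = −7216.9263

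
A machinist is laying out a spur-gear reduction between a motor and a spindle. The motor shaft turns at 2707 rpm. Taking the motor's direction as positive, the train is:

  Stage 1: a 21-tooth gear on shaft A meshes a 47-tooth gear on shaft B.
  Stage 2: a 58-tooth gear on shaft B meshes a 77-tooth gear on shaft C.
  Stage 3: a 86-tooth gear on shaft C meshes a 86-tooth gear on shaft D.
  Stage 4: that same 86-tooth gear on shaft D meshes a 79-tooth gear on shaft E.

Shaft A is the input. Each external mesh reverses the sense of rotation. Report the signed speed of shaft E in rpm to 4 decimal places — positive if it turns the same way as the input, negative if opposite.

Stage 1 [21T→47T]: ω = 2707.0000×21/47 = 1209.5106 rpm, dir flips to −; running = −1209.5106
Stage 2 [58T→77T]: ω = 1209.5106×58/77 = 911.0600 rpm, dir flips to +; running = +911.0600
Stage 3 [86T→86T]: ω = 911.0600×86/86 = 911.0600 rpm, dir flips to −; running = −911.0600
Stage 4 [86T→79T]: ω = 911.0600×86/79 = 991.7868 rpm, dir flips to +; running = +991.7868

+991.7868 rpm (same as input, |ω| = 991.7868 rpm)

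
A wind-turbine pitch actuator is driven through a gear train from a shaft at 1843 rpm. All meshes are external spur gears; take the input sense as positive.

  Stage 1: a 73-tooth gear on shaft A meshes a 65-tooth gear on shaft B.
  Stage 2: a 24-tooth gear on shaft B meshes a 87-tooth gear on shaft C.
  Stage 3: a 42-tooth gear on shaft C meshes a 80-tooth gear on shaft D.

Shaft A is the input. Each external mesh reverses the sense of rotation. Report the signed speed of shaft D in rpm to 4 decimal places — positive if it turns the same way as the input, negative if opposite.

-299.7686 rpm (opposite to input, |ω| = 299.7686 rpm)

Stage 1 [73T→65T]: ω = 1843.0000×73/65 = 2069.8308 rpm, dir flips to −; running = −2069.8308
Stage 2 [24T→87T]: ω = 2069.8308×24/87 = 570.9878 rpm, dir flips to +; running = +570.9878
Stage 3 [42T→80T]: ω = 570.9878×42/80 = 299.7686 rpm, dir flips to −; running = −299.7686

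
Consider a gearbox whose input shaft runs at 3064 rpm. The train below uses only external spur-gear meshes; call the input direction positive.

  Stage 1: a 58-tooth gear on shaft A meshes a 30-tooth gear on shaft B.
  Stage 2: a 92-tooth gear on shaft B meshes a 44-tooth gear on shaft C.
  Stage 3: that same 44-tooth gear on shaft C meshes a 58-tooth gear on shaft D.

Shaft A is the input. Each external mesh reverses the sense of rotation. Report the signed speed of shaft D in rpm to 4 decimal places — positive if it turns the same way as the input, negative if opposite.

-9396.2667 rpm (opposite to input, |ω| = 9396.2667 rpm)

Stage 1 [58T→30T]: ω = 3064.0000×58/30 = 5923.7333 rpm, dir flips to −; running = −5923.7333
Stage 2 [92T→44T]: ω = 5923.7333×92/44 = 12385.9879 rpm, dir flips to +; running = +12385.9879
Stage 3 [44T→58T]: ω = 12385.9879×44/58 = 9396.2667 rpm, dir flips to −; running = −9396.2667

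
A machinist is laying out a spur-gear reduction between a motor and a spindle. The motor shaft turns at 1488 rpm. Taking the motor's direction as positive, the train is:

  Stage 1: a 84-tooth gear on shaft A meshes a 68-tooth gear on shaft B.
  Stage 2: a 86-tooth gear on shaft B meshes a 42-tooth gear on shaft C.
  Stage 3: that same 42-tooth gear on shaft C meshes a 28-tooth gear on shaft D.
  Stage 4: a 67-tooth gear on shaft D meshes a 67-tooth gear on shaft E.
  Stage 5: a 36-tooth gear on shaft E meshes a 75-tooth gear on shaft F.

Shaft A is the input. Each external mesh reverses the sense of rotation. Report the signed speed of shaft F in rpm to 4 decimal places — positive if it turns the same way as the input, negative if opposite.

Stage 1 [84T→68T]: ω = 1488.0000×84/68 = 1838.1176 rpm, dir flips to −; running = −1838.1176
Stage 2 [86T→42T]: ω = 1838.1176×86/42 = 3763.7647 rpm, dir flips to +; running = +3763.7647
Stage 3 [42T→28T]: ω = 3763.7647×42/28 = 5645.6471 rpm, dir flips to −; running = −5645.6471
Stage 4 [67T→67T]: ω = 5645.6471×67/67 = 5645.6471 rpm, dir flips to +; running = +5645.6471
Stage 5 [36T→75T]: ω = 5645.6471×36/75 = 2709.9106 rpm, dir flips to −; running = −2709.9106

-2709.9106 rpm (opposite to input, |ω| = 2709.9106 rpm)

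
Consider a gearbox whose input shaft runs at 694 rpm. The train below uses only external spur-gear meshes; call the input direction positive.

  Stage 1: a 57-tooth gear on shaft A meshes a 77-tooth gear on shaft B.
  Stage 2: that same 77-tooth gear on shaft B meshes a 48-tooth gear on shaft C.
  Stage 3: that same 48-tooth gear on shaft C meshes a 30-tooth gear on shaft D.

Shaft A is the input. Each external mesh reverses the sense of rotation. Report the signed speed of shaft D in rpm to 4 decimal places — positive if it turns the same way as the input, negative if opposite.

-1318.6000 rpm (opposite to input, |ω| = 1318.6000 rpm)

Stage 1 [57T→77T]: ω = 694.0000×57/77 = 513.7403 rpm, dir flips to −; running = −513.7403
Stage 2 [77T→48T]: ω = 513.7403×77/48 = 824.1250 rpm, dir flips to +; running = +824.1250
Stage 3 [48T→30T]: ω = 824.1250×48/30 = 1318.6000 rpm, dir flips to −; running = −1318.6000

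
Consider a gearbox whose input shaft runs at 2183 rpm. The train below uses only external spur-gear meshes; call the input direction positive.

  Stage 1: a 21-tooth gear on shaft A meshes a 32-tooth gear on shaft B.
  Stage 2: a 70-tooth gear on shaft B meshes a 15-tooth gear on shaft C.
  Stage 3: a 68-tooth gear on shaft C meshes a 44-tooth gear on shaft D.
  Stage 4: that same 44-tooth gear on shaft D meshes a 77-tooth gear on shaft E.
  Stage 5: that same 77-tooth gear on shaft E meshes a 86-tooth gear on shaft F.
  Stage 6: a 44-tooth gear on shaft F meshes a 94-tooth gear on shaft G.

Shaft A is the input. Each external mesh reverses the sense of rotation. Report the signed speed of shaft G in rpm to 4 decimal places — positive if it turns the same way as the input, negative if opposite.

Stage 1 [21T→32T]: ω = 2183.0000×21/32 = 1432.5938 rpm, dir flips to −; running = −1432.5938
Stage 2 [70T→15T]: ω = 1432.5938×70/15 = 6685.4375 rpm, dir flips to +; running = +6685.4375
Stage 3 [68T→44T]: ω = 6685.4375×68/44 = 10332.0398 rpm, dir flips to −; running = −10332.0398
Stage 4 [44T→77T]: ω = 10332.0398×44/77 = 5904.0227 rpm, dir flips to +; running = +5904.0227
Stage 5 [77T→86T]: ω = 5904.0227×77/86 = 5286.1599 rpm, dir flips to −; running = −5286.1599
Stage 6 [44T→94T]: ω = 5286.1599×44/94 = 2474.3727 rpm, dir flips to +; running = +2474.3727

+2474.3727 rpm (same as input, |ω| = 2474.3727 rpm)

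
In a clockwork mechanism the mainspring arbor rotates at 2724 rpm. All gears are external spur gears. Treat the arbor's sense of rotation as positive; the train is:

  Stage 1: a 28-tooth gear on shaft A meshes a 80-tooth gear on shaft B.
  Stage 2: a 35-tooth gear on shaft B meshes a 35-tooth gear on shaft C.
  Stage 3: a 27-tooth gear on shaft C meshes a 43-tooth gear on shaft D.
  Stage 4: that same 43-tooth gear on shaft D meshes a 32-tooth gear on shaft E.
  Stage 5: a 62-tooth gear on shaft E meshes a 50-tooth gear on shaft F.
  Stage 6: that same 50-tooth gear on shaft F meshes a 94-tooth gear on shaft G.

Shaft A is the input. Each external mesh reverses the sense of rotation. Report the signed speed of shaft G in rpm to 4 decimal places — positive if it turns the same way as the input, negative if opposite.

Stage 1 [28T→80T]: ω = 2724.0000×28/80 = 953.4000 rpm, dir flips to −; running = −953.4000
Stage 2 [35T→35T]: ω = 953.4000×35/35 = 953.4000 rpm, dir flips to +; running = +953.4000
Stage 3 [27T→43T]: ω = 953.4000×27/43 = 598.6465 rpm, dir flips to −; running = −598.6465
Stage 4 [43T→32T]: ω = 598.6465×43/32 = 804.4312 rpm, dir flips to +; running = +804.4312
Stage 5 [62T→50T]: ω = 804.4312×62/50 = 997.4947 rpm, dir flips to −; running = −997.4947
Stage 6 [50T→94T]: ω = 997.4947×50/94 = 530.5823 rpm, dir flips to +; running = +530.5823

+530.5823 rpm (same as input, |ω| = 530.5823 rpm)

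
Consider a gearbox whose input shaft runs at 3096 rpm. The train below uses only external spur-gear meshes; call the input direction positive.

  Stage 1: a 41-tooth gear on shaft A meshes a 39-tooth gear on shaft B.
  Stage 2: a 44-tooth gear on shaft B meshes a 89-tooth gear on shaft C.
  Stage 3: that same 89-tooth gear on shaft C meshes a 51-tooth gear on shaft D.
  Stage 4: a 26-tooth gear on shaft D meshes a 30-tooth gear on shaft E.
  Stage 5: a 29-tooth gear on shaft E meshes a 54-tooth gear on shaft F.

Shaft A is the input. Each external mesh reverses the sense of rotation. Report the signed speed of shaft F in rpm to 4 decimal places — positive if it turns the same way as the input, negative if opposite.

Stage 1 [41T→39T]: ω = 3096.0000×41/39 = 3254.7692 rpm, dir flips to −; running = −3254.7692
Stage 2 [44T→89T]: ω = 3254.7692×44/89 = 1609.0994 rpm, dir flips to +; running = +1609.0994
Stage 3 [89T→51T]: ω = 1609.0994×89/51 = 2808.0362 rpm, dir flips to −; running = −2808.0362
Stage 4 [26T→30T]: ω = 2808.0362×26/30 = 2433.6314 rpm, dir flips to +; running = +2433.6314
Stage 5 [29T→54T]: ω = 2433.6314×29/54 = 1306.9502 rpm, dir flips to −; running = −1306.9502

-1306.9502 rpm (opposite to input, |ω| = 1306.9502 rpm)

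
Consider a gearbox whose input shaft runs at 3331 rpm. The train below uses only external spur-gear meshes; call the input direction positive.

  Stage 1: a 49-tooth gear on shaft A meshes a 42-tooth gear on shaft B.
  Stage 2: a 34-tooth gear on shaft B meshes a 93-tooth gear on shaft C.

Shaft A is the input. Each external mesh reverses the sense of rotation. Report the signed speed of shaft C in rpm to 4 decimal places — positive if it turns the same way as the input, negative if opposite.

Stage 1 [49T→42T]: ω = 3331.0000×49/42 = 3886.1667 rpm, dir flips to −; running = −3886.1667
Stage 2 [34T→93T]: ω = 3886.1667×34/93 = 1420.7491 rpm, dir flips to +; running = +1420.7491

+1420.7491 rpm (same as input, |ω| = 1420.7491 rpm)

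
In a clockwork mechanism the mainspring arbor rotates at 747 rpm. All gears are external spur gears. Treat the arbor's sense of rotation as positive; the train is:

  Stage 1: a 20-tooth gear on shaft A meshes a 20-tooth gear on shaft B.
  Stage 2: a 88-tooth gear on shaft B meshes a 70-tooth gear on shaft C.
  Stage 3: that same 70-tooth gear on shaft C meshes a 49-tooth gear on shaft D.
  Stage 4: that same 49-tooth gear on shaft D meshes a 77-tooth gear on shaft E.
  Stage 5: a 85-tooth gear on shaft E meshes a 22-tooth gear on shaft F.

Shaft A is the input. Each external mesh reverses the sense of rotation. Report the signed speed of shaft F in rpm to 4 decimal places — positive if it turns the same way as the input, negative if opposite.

-3298.4416 rpm (opposite to input, |ω| = 3298.4416 rpm)

Stage 1 [20T→20T]: ω = 747.0000×20/20 = 747.0000 rpm, dir flips to −; running = −747.0000
Stage 2 [88T→70T]: ω = 747.0000×88/70 = 939.0857 rpm, dir flips to +; running = +939.0857
Stage 3 [70T→49T]: ω = 939.0857×70/49 = 1341.5510 rpm, dir flips to −; running = −1341.5510
Stage 4 [49T→77T]: ω = 1341.5510×49/77 = 853.7143 rpm, dir flips to +; running = +853.7143
Stage 5 [85T→22T]: ω = 853.7143×85/22 = 3298.4416 rpm, dir flips to −; running = −3298.4416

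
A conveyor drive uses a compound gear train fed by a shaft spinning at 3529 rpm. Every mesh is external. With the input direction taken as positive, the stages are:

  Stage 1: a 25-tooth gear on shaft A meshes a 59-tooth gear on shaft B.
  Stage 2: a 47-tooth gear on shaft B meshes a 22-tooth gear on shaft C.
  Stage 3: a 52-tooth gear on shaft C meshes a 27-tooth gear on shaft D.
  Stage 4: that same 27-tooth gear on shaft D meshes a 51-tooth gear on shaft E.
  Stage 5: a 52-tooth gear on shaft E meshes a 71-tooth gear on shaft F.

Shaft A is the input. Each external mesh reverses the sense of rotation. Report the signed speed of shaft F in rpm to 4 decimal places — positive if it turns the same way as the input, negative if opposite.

Stage 1 [25T→59T]: ω = 3529.0000×25/59 = 1495.3390 rpm, dir flips to −; running = −1495.3390
Stage 2 [47T→22T]: ω = 1495.3390×47/22 = 3194.5878 rpm, dir flips to +; running = +3194.5878
Stage 3 [52T→27T]: ω = 3194.5878×52/27 = 6152.5395 rpm, dir flips to −; running = −6152.5395
Stage 4 [27T→51T]: ω = 6152.5395×27/51 = 3257.2268 rpm, dir flips to +; running = +3257.2268
Stage 5 [52T→71T]: ω = 3257.2268×52/71 = 2385.5746 rpm, dir flips to −; running = −2385.5746

-2385.5746 rpm (opposite to input, |ω| = 2385.5746 rpm)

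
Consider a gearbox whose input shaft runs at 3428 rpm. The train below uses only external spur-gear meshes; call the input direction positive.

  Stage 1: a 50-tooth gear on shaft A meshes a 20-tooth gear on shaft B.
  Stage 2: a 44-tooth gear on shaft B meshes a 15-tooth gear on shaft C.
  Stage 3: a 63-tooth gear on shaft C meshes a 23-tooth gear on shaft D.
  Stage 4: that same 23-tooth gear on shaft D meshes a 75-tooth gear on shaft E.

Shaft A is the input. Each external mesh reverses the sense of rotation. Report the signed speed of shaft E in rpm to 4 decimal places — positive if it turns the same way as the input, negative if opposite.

+21116.4800 rpm (same as input, |ω| = 21116.4800 rpm)

Stage 1 [50T→20T]: ω = 3428.0000×50/20 = 8570.0000 rpm, dir flips to −; running = −8570.0000
Stage 2 [44T→15T]: ω = 8570.0000×44/15 = 25138.6667 rpm, dir flips to +; running = +25138.6667
Stage 3 [63T→23T]: ω = 25138.6667×63/23 = 68858.0870 rpm, dir flips to −; running = −68858.0870
Stage 4 [23T→75T]: ω = 68858.0870×23/75 = 21116.4800 rpm, dir flips to +; running = +21116.4800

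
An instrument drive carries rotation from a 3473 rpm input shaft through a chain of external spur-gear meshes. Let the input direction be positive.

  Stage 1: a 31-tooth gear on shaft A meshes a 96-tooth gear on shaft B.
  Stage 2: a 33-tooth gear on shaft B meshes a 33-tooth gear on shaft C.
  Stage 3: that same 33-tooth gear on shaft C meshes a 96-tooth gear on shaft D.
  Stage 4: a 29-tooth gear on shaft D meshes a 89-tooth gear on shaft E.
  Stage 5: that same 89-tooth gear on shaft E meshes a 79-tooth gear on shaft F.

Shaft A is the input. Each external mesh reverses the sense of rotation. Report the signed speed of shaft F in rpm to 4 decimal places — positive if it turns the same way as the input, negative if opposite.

-141.5171 rpm (opposite to input, |ω| = 141.5171 rpm)

Stage 1 [31T→96T]: ω = 3473.0000×31/96 = 1121.4896 rpm, dir flips to −; running = −1121.4896
Stage 2 [33T→33T]: ω = 1121.4896×33/33 = 1121.4896 rpm, dir flips to +; running = +1121.4896
Stage 3 [33T→96T]: ω = 1121.4896×33/96 = 385.5120 rpm, dir flips to −; running = −385.5120
Stage 4 [29T→89T]: ω = 385.5120×29/89 = 125.6163 rpm, dir flips to +; running = +125.6163
Stage 5 [89T→79T]: ω = 125.6163×89/79 = 141.5171 rpm, dir flips to −; running = −141.5171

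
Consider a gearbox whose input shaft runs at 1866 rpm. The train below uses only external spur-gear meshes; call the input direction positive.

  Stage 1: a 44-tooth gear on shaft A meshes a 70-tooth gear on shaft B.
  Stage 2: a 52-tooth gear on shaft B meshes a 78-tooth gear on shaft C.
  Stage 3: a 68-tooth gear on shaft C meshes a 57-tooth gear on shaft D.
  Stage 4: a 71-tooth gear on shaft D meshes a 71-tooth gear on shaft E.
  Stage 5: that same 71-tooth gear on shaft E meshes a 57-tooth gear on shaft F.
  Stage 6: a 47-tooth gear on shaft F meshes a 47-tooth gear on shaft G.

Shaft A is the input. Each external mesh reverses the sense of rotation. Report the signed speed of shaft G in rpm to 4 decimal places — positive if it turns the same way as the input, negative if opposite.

+1161.9637 rpm (same as input, |ω| = 1161.9637 rpm)

Stage 1 [44T→70T]: ω = 1866.0000×44/70 = 1172.9143 rpm, dir flips to −; running = −1172.9143
Stage 2 [52T→78T]: ω = 1172.9143×52/78 = 781.9429 rpm, dir flips to +; running = +781.9429
Stage 3 [68T→57T]: ω = 781.9429×68/57 = 932.8441 rpm, dir flips to −; running = −932.8441
Stage 4 [71T→71T]: ω = 932.8441×71/71 = 932.8441 rpm, dir flips to +; running = +932.8441
Stage 5 [71T→57T]: ω = 932.8441×71/57 = 1161.9637 rpm, dir flips to −; running = −1161.9637
Stage 6 [47T→47T]: ω = 1161.9637×47/47 = 1161.9637 rpm, dir flips to +; running = +1161.9637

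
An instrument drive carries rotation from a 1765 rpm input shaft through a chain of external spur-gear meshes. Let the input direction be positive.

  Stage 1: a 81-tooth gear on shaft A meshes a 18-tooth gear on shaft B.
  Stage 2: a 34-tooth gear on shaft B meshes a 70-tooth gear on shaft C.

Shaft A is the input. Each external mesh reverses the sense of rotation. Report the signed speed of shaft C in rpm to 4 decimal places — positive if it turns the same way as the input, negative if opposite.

Stage 1 [81T→18T]: ω = 1765.0000×81/18 = 7942.5000 rpm, dir flips to −; running = −7942.5000
Stage 2 [34T→70T]: ω = 7942.5000×34/70 = 3857.7857 rpm, dir flips to +; running = +3857.7857

+3857.7857 rpm (same as input, |ω| = 3857.7857 rpm)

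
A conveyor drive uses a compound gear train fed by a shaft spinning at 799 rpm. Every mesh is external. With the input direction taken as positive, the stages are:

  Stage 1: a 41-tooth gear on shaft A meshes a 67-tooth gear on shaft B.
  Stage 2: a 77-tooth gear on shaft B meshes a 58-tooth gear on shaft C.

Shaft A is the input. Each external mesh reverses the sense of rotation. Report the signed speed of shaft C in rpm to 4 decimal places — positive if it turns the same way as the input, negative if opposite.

+649.1104 rpm (same as input, |ω| = 649.1104 rpm)

Stage 1 [41T→67T]: ω = 799.0000×41/67 = 488.9403 rpm, dir flips to −; running = −488.9403
Stage 2 [77T→58T]: ω = 488.9403×77/58 = 649.1104 rpm, dir flips to +; running = +649.1104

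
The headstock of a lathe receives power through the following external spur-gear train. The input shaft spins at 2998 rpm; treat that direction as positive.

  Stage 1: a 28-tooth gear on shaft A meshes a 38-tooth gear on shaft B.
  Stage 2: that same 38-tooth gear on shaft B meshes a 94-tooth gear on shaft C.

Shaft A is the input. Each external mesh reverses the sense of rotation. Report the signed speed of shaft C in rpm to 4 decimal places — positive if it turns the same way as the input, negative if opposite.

Stage 1 [28T→38T]: ω = 2998.0000×28/38 = 2209.0526 rpm, dir flips to −; running = −2209.0526
Stage 2 [38T→94T]: ω = 2209.0526×38/94 = 893.0213 rpm, dir flips to +; running = +893.0213

+893.0213 rpm (same as input, |ω| = 893.0213 rpm)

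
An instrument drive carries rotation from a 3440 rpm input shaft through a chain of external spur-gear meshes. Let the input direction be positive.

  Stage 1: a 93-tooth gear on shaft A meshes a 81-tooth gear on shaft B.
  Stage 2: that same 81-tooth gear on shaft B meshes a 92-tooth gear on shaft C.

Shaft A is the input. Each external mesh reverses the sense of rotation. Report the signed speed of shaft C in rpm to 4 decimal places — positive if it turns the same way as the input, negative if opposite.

+3477.3913 rpm (same as input, |ω| = 3477.3913 rpm)

Stage 1 [93T→81T]: ω = 3440.0000×93/81 = 3949.6296 rpm, dir flips to −; running = −3949.6296
Stage 2 [81T→92T]: ω = 3949.6296×81/92 = 3477.3913 rpm, dir flips to +; running = +3477.3913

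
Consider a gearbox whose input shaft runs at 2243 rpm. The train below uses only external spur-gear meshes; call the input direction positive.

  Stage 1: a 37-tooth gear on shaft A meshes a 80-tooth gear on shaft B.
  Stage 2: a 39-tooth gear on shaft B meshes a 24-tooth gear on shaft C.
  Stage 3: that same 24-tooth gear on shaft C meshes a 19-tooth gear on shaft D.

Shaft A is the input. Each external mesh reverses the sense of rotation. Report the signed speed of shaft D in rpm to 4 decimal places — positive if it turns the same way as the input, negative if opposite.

Stage 1 [37T→80T]: ω = 2243.0000×37/80 = 1037.3875 rpm, dir flips to −; running = −1037.3875
Stage 2 [39T→24T]: ω = 1037.3875×39/24 = 1685.7547 rpm, dir flips to +; running = +1685.7547
Stage 3 [24T→19T]: ω = 1685.7547×24/19 = 2129.3743 rpm, dir flips to −; running = −2129.3743

-2129.3743 rpm (opposite to input, |ω| = 2129.3743 rpm)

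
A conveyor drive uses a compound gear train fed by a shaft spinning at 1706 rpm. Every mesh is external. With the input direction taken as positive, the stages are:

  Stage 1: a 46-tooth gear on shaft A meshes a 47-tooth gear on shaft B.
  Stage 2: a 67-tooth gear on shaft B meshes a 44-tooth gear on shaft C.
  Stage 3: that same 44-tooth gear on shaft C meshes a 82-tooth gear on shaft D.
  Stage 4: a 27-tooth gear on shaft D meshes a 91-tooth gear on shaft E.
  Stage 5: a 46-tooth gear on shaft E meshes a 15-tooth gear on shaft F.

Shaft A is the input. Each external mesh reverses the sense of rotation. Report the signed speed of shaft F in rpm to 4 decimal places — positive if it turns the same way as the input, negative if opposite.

-1241.3347 rpm (opposite to input, |ω| = 1241.3347 rpm)

Stage 1 [46T→47T]: ω = 1706.0000×46/47 = 1669.7021 rpm, dir flips to −; running = −1669.7021
Stage 2 [67T→44T]: ω = 1669.7021×67/44 = 2542.5010 rpm, dir flips to +; running = +2542.5010
Stage 3 [44T→82T]: ω = 2542.5010×44/82 = 1364.2688 rpm, dir flips to −; running = −1364.2688
Stage 4 [27T→91T]: ω = 1364.2688×27/91 = 404.7831 rpm, dir flips to +; running = +404.7831
Stage 5 [46T→15T]: ω = 404.7831×46/15 = 1241.3347 rpm, dir flips to −; running = −1241.3347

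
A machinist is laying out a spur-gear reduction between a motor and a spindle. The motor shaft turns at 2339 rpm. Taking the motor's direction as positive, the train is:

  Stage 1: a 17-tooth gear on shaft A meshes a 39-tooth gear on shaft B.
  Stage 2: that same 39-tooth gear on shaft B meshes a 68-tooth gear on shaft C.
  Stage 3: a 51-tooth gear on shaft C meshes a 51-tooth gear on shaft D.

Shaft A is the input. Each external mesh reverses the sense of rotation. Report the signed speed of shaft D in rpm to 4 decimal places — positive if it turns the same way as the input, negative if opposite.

Stage 1 [17T→39T]: ω = 2339.0000×17/39 = 1019.5641 rpm, dir flips to −; running = −1019.5641
Stage 2 [39T→68T]: ω = 1019.5641×39/68 = 584.7500 rpm, dir flips to +; running = +584.7500
Stage 3 [51T→51T]: ω = 584.7500×51/51 = 584.7500 rpm, dir flips to −; running = −584.7500

-584.7500 rpm (opposite to input, |ω| = 584.7500 rpm)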